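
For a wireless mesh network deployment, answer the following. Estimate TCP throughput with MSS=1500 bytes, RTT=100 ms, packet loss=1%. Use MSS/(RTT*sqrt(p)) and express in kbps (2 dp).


Given: MSS = 1500 bytes, RTT = 100 ms, loss = 1%
RTT in seconds = 100 / 1000 = 0.1
Loss rate = 1% = 0.01
sqrt(loss) = sqrt(0.01) = 0.1
Throughput (bytes/s) = 1500 / (0.1 * 0.1) = 150000.0000
Throughput (kbps) = 150000.0000 * 8 / 1000 = 1200.000000 -> 1200.00 kbps (2 dp)

1200.00


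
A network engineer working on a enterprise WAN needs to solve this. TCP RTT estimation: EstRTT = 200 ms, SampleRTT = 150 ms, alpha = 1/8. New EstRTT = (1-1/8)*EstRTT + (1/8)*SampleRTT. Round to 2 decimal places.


Given: EstRTT = 200 ms, SampleRTT = 150 ms, alpha = 1/8
New EstRTT = (1 - alpha) * EstRTT + alpha * SampleRTT
(7/8) * 200 = 175
(1/8) * 150 = 18.75
New EstRTT = 175 + 18.75 = 193.75 ms -> 193.75 ms (2 dp)

193.75


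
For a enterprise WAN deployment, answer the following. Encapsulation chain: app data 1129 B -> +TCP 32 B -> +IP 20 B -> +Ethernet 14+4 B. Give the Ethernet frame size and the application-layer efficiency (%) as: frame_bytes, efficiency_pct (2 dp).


TCP segment = 1129 + 32 = 1161 B
IP packet = 1161 + 20 = 1181 B
Ethernet frame = 1181 + 14 + 4 = 1199 B
Efficiency = app / frame = 1129 / 1199 = 0.941618 = 94.1618% -> 94.16% (2 dp)

1199, 94.16


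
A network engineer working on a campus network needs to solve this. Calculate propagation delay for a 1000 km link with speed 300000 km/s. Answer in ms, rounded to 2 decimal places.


Given: distance = 1000 km, speed = 300000 km/s
Delay = distance / speed = 1000 / 300000 seconds
Delay in ms = 1000 * 1000 / 300000
Delay = 3.3333 ms
Rounded to 2 dp = 3.33 ms

3.33


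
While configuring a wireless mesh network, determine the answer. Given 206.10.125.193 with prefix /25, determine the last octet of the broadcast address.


Given: IP = 206.10.125.193, prefix = /25
Host bits = 32 - 25 = 7
Network last octet = 193 AND mask = 128
Host part size = 2^7 - 1 = 127
Broadcast last octet = 128 OR 127 = 255

255


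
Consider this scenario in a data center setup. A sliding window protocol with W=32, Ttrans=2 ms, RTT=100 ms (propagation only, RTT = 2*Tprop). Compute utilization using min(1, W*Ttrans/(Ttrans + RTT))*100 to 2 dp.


Given: W = 32, Ttrans = 2 ms, RTT = 100 ms (= 2 * Tprop, Tprop = 50 ms)
Cycle time = Ttrans + RTT = 2 + 100 = 102 ms (first packet sent until its ACK returns)
W * Ttrans = 32 * 2 = 64 ms of sending per cycle
W * Ttrans / (Ttrans + RTT) = 64 / 102 = 0.627451
U = min(1, 0.627451) = 0.627451
U% = 62.75%

62.75


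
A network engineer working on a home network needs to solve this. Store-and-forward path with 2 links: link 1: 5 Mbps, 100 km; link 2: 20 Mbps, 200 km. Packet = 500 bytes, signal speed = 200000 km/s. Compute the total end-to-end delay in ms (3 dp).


Packet = 500 bytes = 4000 bits. Store-and-forward: sum (t_trans + t_prop) per link.
Link 1: t_trans = 4000/(5*10^6) s = 0.8000 ms; t_prop = 100/200000 s = 0.5000 ms; subtotal = 1.3000 ms
Link 2: t_trans = 4000/(20*10^6) s = 0.2000 ms; t_prop = 200/200000 s = 1.0000 ms; subtotal = 1.2000 ms
End-to-end = 1.3000 + 1.2000 = 2.5000 ms -> 2.500 ms (3 dp)

2.500


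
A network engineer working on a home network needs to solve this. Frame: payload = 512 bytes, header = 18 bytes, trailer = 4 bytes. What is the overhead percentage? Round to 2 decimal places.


Given: payload = 512 B, header = 18 B, trailer = 4 B
Overhead bytes = header + trailer = 18 + 4 = 22
Total frame = payload + overhead = 512 + 22 = 534
Overhead % = 22 / 534 * 100 = 4.1199% -> 4.12% (2 dp)

4.12


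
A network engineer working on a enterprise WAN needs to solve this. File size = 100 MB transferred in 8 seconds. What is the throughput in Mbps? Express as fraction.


Given: file = 100 MB, time = 8 s
File in Mb = 100 * 8 = 800 Mb
Throughput = 800 / 8 Mbps
Throughput = 100 Mbps

100


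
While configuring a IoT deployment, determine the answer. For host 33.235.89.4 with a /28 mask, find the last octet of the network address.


Given: IP = 33.235.89.4, prefix = /28
Subnet mask = 255.255.255.240
Last octet of IP: 4
Last octet of mask: 240
Network last octet = 4 AND 240 = 0

0


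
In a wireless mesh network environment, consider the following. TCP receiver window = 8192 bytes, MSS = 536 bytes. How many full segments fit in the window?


Given: RWND = 8192 bytes, MSS = 536 bytes
Full segments = floor(RWND / MSS)
Full segments = floor(8192 / 536)
Full segments = floor(15.2836) = 15

15


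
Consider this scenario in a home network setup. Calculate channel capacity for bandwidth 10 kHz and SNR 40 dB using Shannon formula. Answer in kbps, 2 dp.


Given: B = 10 kHz, SNR = 40 dB
SNR linear = 10^(40/10) = 10000
1 + SNR = 10001
log2(10001) = 13.2878566418
C = 10 * 1000 * 13.2878566418 = 132878.5664 bps
C = 132.878566 kbps -> 132.88 kbps (2 dp)

132.88


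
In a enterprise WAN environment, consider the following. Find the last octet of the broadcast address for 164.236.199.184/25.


Given: IP = 164.236.199.184, prefix = /25
Host bits = 32 - 25 = 7
Network last octet = 184 AND mask = 128
Host part size = 2^7 - 1 = 127
Broadcast last octet = 128 OR 127 = 255

255


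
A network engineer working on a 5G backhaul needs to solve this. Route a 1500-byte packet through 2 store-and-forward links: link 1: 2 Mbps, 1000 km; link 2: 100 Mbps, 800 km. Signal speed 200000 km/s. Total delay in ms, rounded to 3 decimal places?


Packet = 1500 bytes = 12000 bits. Store-and-forward: sum (t_trans + t_prop) per link.
Link 1: t_trans = 12000/(2*10^6) s = 6.0000 ms; t_prop = 1000/200000 s = 5.0000 ms; subtotal = 11.0000 ms
Link 2: t_trans = 12000/(100*10^6) s = 0.1200 ms; t_prop = 800/200000 s = 4.0000 ms; subtotal = 4.1200 ms
End-to-end = 11.0000 + 4.1200 = 15.1200 ms -> 15.120 ms (3 dp)

15.120


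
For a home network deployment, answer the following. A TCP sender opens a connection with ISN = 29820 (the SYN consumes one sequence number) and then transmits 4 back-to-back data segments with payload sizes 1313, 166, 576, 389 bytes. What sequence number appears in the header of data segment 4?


The SYN occupies sequence number ISN = 29820, so the first data byte is ISN + 1 = 29821.
SEQ of data segment i = (ISN + 1) + sum of payload sizes of segments 1..i-1.
Segment 1: SEQ = 29821, payload = 1313 bytes
Segment 2: SEQ = 31134, payload = 166 bytes
Segment 3: SEQ = 31300, payload = 576 bytes
Segment 4: SEQ = 31876, payload = 389 bytes
SEQ of segment 4 = 29821 + 1313 + 166 + 576 = 31876

31876


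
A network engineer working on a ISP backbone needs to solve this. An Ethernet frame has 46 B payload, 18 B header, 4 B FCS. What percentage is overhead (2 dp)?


Given: payload = 46 B, header = 18 B, trailer = 4 B
Overhead bytes = header + trailer = 18 + 4 = 22
Total frame = payload + overhead = 46 + 22 = 68
Overhead % = 22 / 68 * 100 = 32.3529% -> 32.35% (2 dp)

32.35


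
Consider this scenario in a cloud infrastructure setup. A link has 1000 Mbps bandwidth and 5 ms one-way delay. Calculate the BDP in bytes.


Given: bandwidth = 1000 Mbps, delay = 5 ms
BDP in bits = 1000 * 10^6 * 5 / 1000
BDP in bits = 5000000
BDP in bytes = 5000000 / 8 = 625000

625000


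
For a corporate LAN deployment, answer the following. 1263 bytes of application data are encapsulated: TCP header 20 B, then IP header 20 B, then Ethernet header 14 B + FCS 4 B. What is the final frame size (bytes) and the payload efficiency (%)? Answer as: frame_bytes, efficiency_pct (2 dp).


TCP segment = 1263 + 20 = 1283 B
IP packet = 1283 + 20 = 1303 B
Ethernet frame = 1303 + 14 + 4 = 1321 B
Efficiency = app / frame = 1263 / 1321 = 0.956094 = 95.6094% -> 95.61% (2 dp)

1321, 95.61


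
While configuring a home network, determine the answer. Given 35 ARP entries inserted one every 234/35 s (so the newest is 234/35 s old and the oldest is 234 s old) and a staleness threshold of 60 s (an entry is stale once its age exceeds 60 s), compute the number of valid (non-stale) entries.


Ages are k * 234/35 s for k = 1..35 (spacing = 6.6857 s).
Entry k is valid iff k * 234/35 <= 60 iff k <= 35 * 60 / 234 = 8.9744
n_valid = floor(8.9744) = 8
(n_stale = 35 - 8 = 27)

8


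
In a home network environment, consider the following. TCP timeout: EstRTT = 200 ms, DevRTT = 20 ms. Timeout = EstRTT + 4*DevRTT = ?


Given: EstRTT = 200 ms, DevRTT = 20 ms
Timeout = EstRTT + 4 * DevRTT
4 * DevRTT = 4 * 20 = 80
Timeout = 200 + 80 = 280 ms

280


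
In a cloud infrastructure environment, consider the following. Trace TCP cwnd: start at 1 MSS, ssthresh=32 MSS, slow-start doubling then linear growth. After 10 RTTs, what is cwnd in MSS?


RTT 0: cwnd = 1 MSS (initial)
RTT 1: cwnd = 2 MSS (slow start, doubled)
RTT 2: cwnd = 4 MSS (slow start, doubled)
RTT 3: cwnd = 8 MSS (slow start, doubled)
RTT 4: cwnd = 16 MSS (slow start, doubled)
RTT 5: cwnd = 32 MSS (slow start, doubled)
RTT 6: cwnd = 33 MSS (congestion avoidance, +1)
RTT 7: cwnd = 34 MSS (congestion avoidance, +1)
RTT 8: cwnd = 35 MSS (congestion avoidance, +1)
RTT 9: cwnd = 36 MSS (congestion avoidance, +1)
RTT 10: cwnd = 37 MSS (congestion avoidance, +1)

37


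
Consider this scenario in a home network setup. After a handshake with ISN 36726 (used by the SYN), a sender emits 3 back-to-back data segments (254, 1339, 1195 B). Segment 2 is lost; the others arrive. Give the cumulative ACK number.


SYN uses sequence number 36726; first data byte = ISN + 1 = 36727.
Segment 1: SEQ = 36727, len = 254 B, covers [36727, 36980]
Segment 2: SEQ = 36981, len = 1339 B, covers [36981, 38319] [LOST]
Segment 3: SEQ = 38320, len = 1195 B, covers [38320, 39514]
In-order data received: bytes [36727, 36980] (segments 1..1).
Segment 2 missing -> gap begins at byte 36981; later segments buffered out of order.
Cumulative ACK = next expected in-order byte = 36727 + 254 = 36981

36981


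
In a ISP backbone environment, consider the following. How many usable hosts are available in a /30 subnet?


Given: subnet mask /30
Host bits = 32 - 30 = 2
Total addresses = 2^2 = 4
Usable hosts = 4 - 2 (network + broadcast) = 2

2


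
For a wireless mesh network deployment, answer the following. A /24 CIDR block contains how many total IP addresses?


Given: CIDR prefix /24
Host bits = 32 - 24 = 8
Total addresses = 2^8 = 256

256


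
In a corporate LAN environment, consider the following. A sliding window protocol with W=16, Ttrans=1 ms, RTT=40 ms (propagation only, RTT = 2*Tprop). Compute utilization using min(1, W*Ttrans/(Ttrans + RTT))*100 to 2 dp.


Given: W = 16, Ttrans = 1 ms, RTT = 40 ms (= 2 * Tprop, Tprop = 20 ms)
Cycle time = Ttrans + RTT = 1 + 40 = 41 ms (first packet sent until its ACK returns)
W * Ttrans = 16 * 1 = 16 ms of sending per cycle
W * Ttrans / (Ttrans + RTT) = 16 / 41 = 0.390244
U = min(1, 0.390244) = 0.390244
U% = 39.02%

39.02


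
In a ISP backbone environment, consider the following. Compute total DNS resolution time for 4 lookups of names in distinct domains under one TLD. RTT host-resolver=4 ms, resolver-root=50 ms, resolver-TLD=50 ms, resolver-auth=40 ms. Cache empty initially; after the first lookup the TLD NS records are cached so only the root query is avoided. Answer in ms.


Lookup 1 (cold cache): local + root + TLD + auth = 4 + 50 + 50 + 40 = 144 ms
Lookups 2..4 (TLD NS cached -> skip root; new domain -> still ask TLD and auth): local + TLD + auth = 4 + 50 + 40 = 94 ms each
Remaining 3 lookups: 3 * 94 = 282 ms
Total = 144 + 282 = 426 ms

426


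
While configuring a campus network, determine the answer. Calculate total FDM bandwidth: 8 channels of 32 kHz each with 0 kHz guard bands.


Given: 8 channels, 32 kHz each, guard = 0 kHz
Channel bandwidth = 8 * 32 = 256 kHz
Guard bands = 7 gaps * 0 kHz = 0 kHz
Total = 256 + 0 = 256 kHz

256


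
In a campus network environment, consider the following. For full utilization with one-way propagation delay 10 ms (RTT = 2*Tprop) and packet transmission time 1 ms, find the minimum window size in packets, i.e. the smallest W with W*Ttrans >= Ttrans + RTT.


Given: Ttrans = 1 ms, RTT = 20 ms (= 2 * Tprop, Tprop = 10 ms)
Time until first ACK returns = Ttrans + RTT = 1 + 20 = 21 ms
Need W * Ttrans >= Ttrans + RTT  ->  W >= (Ttrans + RTT) / Ttrans
(Ttrans + RTT) / Ttrans = 21 / 1 = 21
W_min = ceil(21) = 21

21


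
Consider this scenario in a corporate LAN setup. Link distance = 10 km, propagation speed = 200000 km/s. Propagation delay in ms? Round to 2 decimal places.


Given: distance = 10 km, speed = 200000 km/s
Delay = distance / speed = 10 / 200000 seconds
Delay in ms = 10 * 1000 / 200000
Delay = 0.0500 ms
Rounded to 2 dp = 0.05 ms

0.05


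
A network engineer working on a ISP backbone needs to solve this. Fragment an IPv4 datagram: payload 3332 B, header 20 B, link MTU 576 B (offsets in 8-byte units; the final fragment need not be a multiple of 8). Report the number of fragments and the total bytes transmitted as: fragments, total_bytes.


Max data per non-final fragment = floor((MTU - header)/8)*8 = floor((576 - 20)/8)*8 = floor(556/8)*8 = 552 B
Final fragment needs no 8-byte alignment: it can carry up to MTU - header = 556 B
Non-final fragments needed = ceil((payload - 556) / 552) = ceil(2776/552) = ceil(5.0290) = 6
Number of fragments = 6 + 1 = 7
Fragment sizes (data): 6 * 552 B + 20 B (last, 20 <= 556 OK)
Total bytes sent = payload + n_frags * header = 3332 + 7*20 = 3332 + 140 = 3472 B

7, 3472


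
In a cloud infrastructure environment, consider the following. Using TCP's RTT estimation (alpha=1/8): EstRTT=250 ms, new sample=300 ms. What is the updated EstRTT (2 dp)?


Given: EstRTT = 250 ms, SampleRTT = 300 ms, alpha = 1/8
New EstRTT = (1 - alpha) * EstRTT + alpha * SampleRTT
(7/8) * 250 = 218.75
(1/8) * 300 = 37.5
New EstRTT = 218.75 + 37.5 = 256.25 ms -> 256.25 ms (2 dp)

256.25


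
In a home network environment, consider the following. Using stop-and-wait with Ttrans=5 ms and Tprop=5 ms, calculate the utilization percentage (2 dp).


Given: Ttrans = 5 ms, Tprop = 5 ms
RTT = 2 * Tprop = 2 * 5 = 10 ms
U = Ttrans / (Ttrans + RTT)
U = 5 / (5 + 10)
U = 5 / 15 = 0.333333
U% = 33.33%

33.33


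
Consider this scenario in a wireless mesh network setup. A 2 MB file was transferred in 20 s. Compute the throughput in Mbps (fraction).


Given: file = 2 MB, time = 20 s
File in Mb = 2 * 8 = 16 Mb
Throughput = 16 / 20 Mbps
Throughput = 4/5 Mbps

4/5


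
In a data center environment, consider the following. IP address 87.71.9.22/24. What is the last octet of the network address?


Given: IP = 87.71.9.22, prefix = /24
Subnet mask = 255.255.255.0
Last octet of IP: 22
Last octet of mask: 0
Network last octet = 22 AND 0 = 0

0


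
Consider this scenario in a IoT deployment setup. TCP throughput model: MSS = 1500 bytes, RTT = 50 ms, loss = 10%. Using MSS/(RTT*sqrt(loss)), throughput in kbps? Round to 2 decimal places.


Given: MSS = 1500 bytes, RTT = 50 ms, loss = 10%
RTT in seconds = 50 / 1000 = 0.05
Loss rate = 10% = 0.1
sqrt(loss) = sqrt(0.1) = 0.316227766017
Throughput (bytes/s) = 1500 / (0.05 * 0.316227766017) = 94868.3298
Throughput (kbps) = 94868.3298 * 8 / 1000 = 758.946638 -> 758.95 kbps (2 dp)

758.95


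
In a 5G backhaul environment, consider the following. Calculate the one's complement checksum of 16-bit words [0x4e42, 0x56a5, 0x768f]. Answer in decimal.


Given words: [0x4e42, 0x56a5, 0x768f]
Step 1: Sum all words
Raw sum = 20034 + 22181 + 30351 = 72566
Step 2: Fold carry: (7030 + 1) = 7031
One's complement = ~7031 & 0xFFFF = 58504

58504


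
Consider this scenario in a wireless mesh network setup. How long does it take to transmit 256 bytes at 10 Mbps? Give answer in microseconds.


Given: packet = 256 bytes, bandwidth = 10 Mbps
Packet in bits = 256 * 8 = 2048 bits
Bandwidth = 10 * 10^6 = 10000000 bps
Time = 2048 / 10000000 seconds
Time in us = 2048 * 10^6 / 10000000 = 204.8

204.8


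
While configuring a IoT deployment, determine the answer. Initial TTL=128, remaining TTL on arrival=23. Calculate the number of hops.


Given: initial TTL = 128, received TTL = 23
Hops = initial TTL - received TTL
Hops = 128 - 23 = 105

105


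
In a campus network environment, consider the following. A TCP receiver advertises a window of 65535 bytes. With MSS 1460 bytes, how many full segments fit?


Given: RWND = 65535 bytes, MSS = 1460 bytes
Full segments = floor(RWND / MSS)
Full segments = floor(65535 / 1460)
Full segments = floor(44.887) = 44

44


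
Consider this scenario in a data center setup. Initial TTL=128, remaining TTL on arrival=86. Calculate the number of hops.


Given: initial TTL = 128, received TTL = 86
Hops = initial TTL - received TTL
Hops = 128 - 86 = 42

42


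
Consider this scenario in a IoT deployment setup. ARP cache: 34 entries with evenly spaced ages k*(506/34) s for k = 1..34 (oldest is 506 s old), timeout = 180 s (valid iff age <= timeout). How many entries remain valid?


Ages are k * 506/34 s for k = 1..34 (spacing = 14.8824 s).
Entry k is valid iff k * 506/34 <= 180 iff k <= 34 * 180 / 506 = 12.0949
n_valid = floor(12.0949) = 12
(n_stale = 34 - 12 = 22)

12


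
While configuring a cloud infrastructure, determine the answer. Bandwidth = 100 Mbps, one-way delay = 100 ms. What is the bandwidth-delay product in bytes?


Given: bandwidth = 100 Mbps, delay = 100 ms
BDP in bits = 100 * 10^6 * 100 / 1000
BDP in bits = 10000000
BDP in bytes = 10000000 / 8 = 1250000

1250000


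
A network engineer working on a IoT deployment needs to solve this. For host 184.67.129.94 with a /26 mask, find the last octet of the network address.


Given: IP = 184.67.129.94, prefix = /26
Subnet mask = 255.255.255.192
Last octet of IP: 94
Last octet of mask: 192
Network last octet = 94 AND 192 = 64

64


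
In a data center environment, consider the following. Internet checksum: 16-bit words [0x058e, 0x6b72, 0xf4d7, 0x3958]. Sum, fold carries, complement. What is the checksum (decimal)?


Given words: [0x058e, 0x6b72, 0xf4d7, 0x3958]
Step 1: Sum all words
Raw sum = 1422 + 27506 + 62679 + 14680 = 106287
Step 2: Fold carry: (40751 + 1) = 40752
One's complement = ~40752 & 0xFFFF = 24783

24783


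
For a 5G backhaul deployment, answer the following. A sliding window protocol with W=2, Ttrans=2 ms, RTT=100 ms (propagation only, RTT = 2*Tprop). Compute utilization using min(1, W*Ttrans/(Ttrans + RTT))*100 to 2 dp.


Given: W = 2, Ttrans = 2 ms, RTT = 100 ms (= 2 * Tprop, Tprop = 50 ms)
Cycle time = Ttrans + RTT = 2 + 100 = 102 ms (first packet sent until its ACK returns)
W * Ttrans = 2 * 2 = 4 ms of sending per cycle
W * Ttrans / (Ttrans + RTT) = 4 / 102 = 0.039216
U = min(1, 0.039216) = 0.039216
U% = 3.92%

3.92


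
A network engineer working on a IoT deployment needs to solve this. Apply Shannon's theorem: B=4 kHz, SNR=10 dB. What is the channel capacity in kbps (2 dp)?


Given: B = 4 kHz, SNR = 10 dB
SNR linear = 10^(10/10) = 10
1 + SNR = 11
log2(11) = 3.4594316186
C = 4 * 1000 * 3.4594316186 = 13837.7265 bps
C = 13.837726 kbps -> 13.84 kbps (2 dp)

13.84


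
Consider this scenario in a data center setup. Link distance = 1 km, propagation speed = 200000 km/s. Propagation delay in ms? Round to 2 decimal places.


Given: distance = 1 km, speed = 200000 km/s
Delay = distance / speed = 1 / 200000 seconds
Delay in ms = 1 * 1000 / 200000
Delay = 0.0050 ms
Rounded to 2 dp = 0.01 ms

0.01


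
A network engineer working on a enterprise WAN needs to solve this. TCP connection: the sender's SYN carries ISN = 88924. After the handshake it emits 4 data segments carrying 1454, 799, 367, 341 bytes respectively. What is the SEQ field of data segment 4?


The SYN occupies sequence number ISN = 88924, so the first data byte is ISN + 1 = 88925.
SEQ of data segment i = (ISN + 1) + sum of payload sizes of segments 1..i-1.
Segment 1: SEQ = 88925, payload = 1454 bytes
Segment 2: SEQ = 90379, payload = 799 bytes
Segment 3: SEQ = 91178, payload = 367 bytes
Segment 4: SEQ = 91545, payload = 341 bytes
SEQ of segment 4 = 88925 + 1454 + 799 + 367 = 91545

91545


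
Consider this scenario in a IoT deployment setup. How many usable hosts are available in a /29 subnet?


Given: subnet mask /29
Host bits = 32 - 29 = 3
Total addresses = 2^3 = 8
Usable hosts = 8 - 2 (network + broadcast) = 6

6


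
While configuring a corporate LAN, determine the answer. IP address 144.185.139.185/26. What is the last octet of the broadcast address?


Given: IP = 144.185.139.185, prefix = /26
Host bits = 32 - 26 = 6
Network last octet = 185 AND mask = 128
Host part size = 2^6 - 1 = 63
Broadcast last octet = 128 OR 63 = 191

191


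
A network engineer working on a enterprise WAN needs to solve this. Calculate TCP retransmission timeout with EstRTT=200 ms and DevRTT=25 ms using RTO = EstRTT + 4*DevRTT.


Given: EstRTT = 200 ms, DevRTT = 25 ms
Timeout = EstRTT + 4 * DevRTT
4 * DevRTT = 4 * 25 = 100
Timeout = 200 + 100 = 300 ms

300


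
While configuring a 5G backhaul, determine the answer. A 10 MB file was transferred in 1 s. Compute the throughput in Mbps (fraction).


Given: file = 10 MB, time = 1 s
File in Mb = 10 * 8 = 80 Mb
Throughput = 80 / 1 Mbps
Throughput = 80 Mbps

80


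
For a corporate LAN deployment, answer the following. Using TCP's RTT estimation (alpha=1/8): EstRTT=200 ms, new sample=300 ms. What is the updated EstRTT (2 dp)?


Given: EstRTT = 200 ms, SampleRTT = 300 ms, alpha = 1/8
New EstRTT = (1 - alpha) * EstRTT + alpha * SampleRTT
(7/8) * 200 = 175
(1/8) * 300 = 37.5
New EstRTT = 175 + 37.5 = 212.5 ms -> 212.50 ms (2 dp)

212.50


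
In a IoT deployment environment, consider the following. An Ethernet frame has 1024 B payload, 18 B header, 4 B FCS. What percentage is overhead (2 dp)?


Given: payload = 1024 B, header = 18 B, trailer = 4 B
Overhead bytes = header + trailer = 18 + 4 = 22
Total frame = payload + overhead = 1024 + 22 = 1046
Overhead % = 22 / 1046 * 100 = 2.1033% -> 2.10% (2 dp)

2.10


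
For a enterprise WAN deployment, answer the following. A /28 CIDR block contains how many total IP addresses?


Given: CIDR prefix /28
Host bits = 32 - 28 = 4
Total addresses = 2^4 = 16

16


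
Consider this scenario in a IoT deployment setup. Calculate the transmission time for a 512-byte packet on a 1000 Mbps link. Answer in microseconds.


Given: packet = 512 bytes, bandwidth = 1000 Mbps
Packet in bits = 512 * 8 = 4096 bits
Bandwidth = 1000 * 10^6 = 1000000000 bps
Time = 4096 / 1000000000 seconds
Time in us = 4096 * 10^6 / 1000000000 = 4.096

4.096


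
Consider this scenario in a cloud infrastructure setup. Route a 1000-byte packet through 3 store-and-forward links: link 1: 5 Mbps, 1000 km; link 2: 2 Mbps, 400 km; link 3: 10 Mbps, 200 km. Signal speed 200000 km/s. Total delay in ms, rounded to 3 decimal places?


Packet = 1000 bytes = 8000 bits. Store-and-forward: sum (t_trans + t_prop) per link.
Link 1: t_trans = 8000/(5*10^6) s = 1.6000 ms; t_prop = 1000/200000 s = 5.0000 ms; subtotal = 6.6000 ms
Link 2: t_trans = 8000/(2*10^6) s = 4.0000 ms; t_prop = 400/200000 s = 2.0000 ms; subtotal = 6.0000 ms
Link 3: t_trans = 8000/(10*10^6) s = 0.8000 ms; t_prop = 200/200000 s = 1.0000 ms; subtotal = 1.8000 ms
End-to-end = 6.6000 + 6.0000 + 1.8000 = 14.4000 ms -> 14.400 ms (3 dp)

14.400


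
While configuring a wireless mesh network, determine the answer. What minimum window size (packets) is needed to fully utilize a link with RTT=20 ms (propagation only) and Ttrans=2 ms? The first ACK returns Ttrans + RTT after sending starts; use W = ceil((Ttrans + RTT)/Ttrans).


Given: Ttrans = 2 ms, RTT = 20 ms (= 2 * Tprop, Tprop = 10 ms)
Time until first ACK returns = Ttrans + RTT = 2 + 20 = 22 ms
Need W * Ttrans >= Ttrans + RTT  ->  W >= (Ttrans + RTT) / Ttrans
(Ttrans + RTT) / Ttrans = 22 / 2 = 11
W_min = ceil(11) = 11

11


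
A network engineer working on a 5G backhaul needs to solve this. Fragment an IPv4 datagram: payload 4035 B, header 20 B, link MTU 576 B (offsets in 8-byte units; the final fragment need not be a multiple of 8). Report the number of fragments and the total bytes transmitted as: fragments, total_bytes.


Max data per non-final fragment = floor((MTU - header)/8)*8 = floor((576 - 20)/8)*8 = floor(556/8)*8 = 552 B
Final fragment needs no 8-byte alignment: it can carry up to MTU - header = 556 B
Non-final fragments needed = ceil((payload - 556) / 552) = ceil(3479/552) = ceil(6.3025) = 7
Number of fragments = 7 + 1 = 8
Fragment sizes (data): 7 * 552 B + 171 B (last, 171 <= 556 OK)
Total bytes sent = payload + n_frags * header = 4035 + 8*20 = 4035 + 160 = 4195 B

8, 4195


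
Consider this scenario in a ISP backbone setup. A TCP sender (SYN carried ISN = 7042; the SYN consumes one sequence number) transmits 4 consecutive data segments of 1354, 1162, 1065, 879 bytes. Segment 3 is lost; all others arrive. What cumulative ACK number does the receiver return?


SYN uses sequence number 7042; first data byte = ISN + 1 = 7043.
Segment 1: SEQ = 7043, len = 1354 B, covers [7043, 8396]
Segment 2: SEQ = 8397, len = 1162 B, covers [8397, 9558]
Segment 3: SEQ = 9559, len = 1065 B, covers [9559, 10623] [LOST]
Segment 4: SEQ = 10624, len = 879 B, covers [10624, 11502]
In-order data received: bytes [7043, 9558] (segments 1..2).
Segment 3 missing -> gap begins at byte 9559; later segments buffered out of order.
Cumulative ACK = next expected in-order byte = 7043 + 1354 + 1162 = 9559

9559


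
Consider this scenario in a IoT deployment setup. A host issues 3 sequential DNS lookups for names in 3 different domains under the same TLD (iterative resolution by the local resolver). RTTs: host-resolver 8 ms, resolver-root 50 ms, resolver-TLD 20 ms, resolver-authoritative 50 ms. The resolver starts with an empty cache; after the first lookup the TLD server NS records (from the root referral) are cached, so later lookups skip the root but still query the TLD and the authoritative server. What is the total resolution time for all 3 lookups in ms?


Lookup 1 (cold cache): local + root + TLD + auth = 8 + 50 + 20 + 50 = 128 ms
Lookups 2..3 (TLD NS cached -> skip root; new domain -> still ask TLD and auth): local + TLD + auth = 8 + 20 + 50 = 78 ms each
Remaining 2 lookups: 2 * 78 = 156 ms
Total = 128 + 156 = 284 ms

284


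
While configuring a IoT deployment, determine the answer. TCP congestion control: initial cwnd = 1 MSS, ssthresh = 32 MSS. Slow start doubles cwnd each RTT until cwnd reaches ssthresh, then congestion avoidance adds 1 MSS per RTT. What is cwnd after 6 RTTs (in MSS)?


RTT 0: cwnd = 1 MSS (initial)
RTT 1: cwnd = 2 MSS (slow start, doubled)
RTT 2: cwnd = 4 MSS (slow start, doubled)
RTT 3: cwnd = 8 MSS (slow start, doubled)
RTT 4: cwnd = 16 MSS (slow start, doubled)
RTT 5: cwnd = 32 MSS (slow start, doubled)
RTT 6: cwnd = 33 MSS (congestion avoidance, +1)

33


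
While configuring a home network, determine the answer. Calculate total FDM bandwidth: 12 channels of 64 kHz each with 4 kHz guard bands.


Given: 12 channels, 64 kHz each, guard = 4 kHz
Channel bandwidth = 12 * 64 = 768 kHz
Guard bands = 11 gaps * 4 kHz = 44 kHz
Total = 768 + 44 = 812 kHz

812


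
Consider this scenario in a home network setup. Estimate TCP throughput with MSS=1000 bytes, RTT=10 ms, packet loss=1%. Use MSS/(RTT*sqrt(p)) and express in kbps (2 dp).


Given: MSS = 1000 bytes, RTT = 10 ms, loss = 1%
RTT in seconds = 10 / 1000 = 0.01
Loss rate = 1% = 0.01
sqrt(loss) = sqrt(0.01) = 0.1
Throughput (bytes/s) = 1000 / (0.01 * 0.1) = 1000000.0000
Throughput (kbps) = 1000000.0000 * 8 / 1000 = 8000.000000 -> 8000.00 kbps (2 dp)

8000.00


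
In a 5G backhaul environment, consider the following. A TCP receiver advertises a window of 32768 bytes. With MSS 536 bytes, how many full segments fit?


Given: RWND = 32768 bytes, MSS = 536 bytes
Full segments = floor(RWND / MSS)
Full segments = floor(32768 / 536)
Full segments = floor(61.1343) = 61

61


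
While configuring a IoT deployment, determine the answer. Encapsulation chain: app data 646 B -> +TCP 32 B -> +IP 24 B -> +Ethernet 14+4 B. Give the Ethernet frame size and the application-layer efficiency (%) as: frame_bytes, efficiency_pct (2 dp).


TCP segment = 646 + 32 = 678 B
IP packet = 678 + 24 = 702 B
Ethernet frame = 702 + 14 + 4 = 720 B
Efficiency = app / frame = 646 / 720 = 0.897222 = 89.7222% -> 89.72% (2 dp)

720, 89.72


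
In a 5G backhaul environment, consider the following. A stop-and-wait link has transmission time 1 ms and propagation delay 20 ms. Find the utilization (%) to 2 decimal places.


Given: Ttrans = 1 ms, Tprop = 20 ms
RTT = 2 * Tprop = 2 * 20 = 40 ms
U = Ttrans / (Ttrans + RTT)
U = 1 / (1 + 40)
U = 1 / 41 = 0.02439
U% = 2.44%

2.44


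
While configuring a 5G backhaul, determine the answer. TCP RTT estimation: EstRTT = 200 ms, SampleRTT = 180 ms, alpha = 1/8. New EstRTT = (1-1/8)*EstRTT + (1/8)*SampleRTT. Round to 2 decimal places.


Given: EstRTT = 200 ms, SampleRTT = 180 ms, alpha = 1/8
New EstRTT = (1 - alpha) * EstRTT + alpha * SampleRTT
(7/8) * 200 = 175
(1/8) * 180 = 22.5
New EstRTT = 175 + 22.5 = 197.5 ms -> 197.50 ms (2 dp)

197.50


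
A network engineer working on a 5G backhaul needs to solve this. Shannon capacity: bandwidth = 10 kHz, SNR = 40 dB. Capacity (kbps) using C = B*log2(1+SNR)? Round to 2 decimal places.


Given: B = 10 kHz, SNR = 40 dB
SNR linear = 10^(40/10) = 10000
1 + SNR = 10001
log2(10001) = 13.2878566418
C = 10 * 1000 * 13.2878566418 = 132878.5664 bps
C = 132.878566 kbps -> 132.88 kbps (2 dp)

132.88


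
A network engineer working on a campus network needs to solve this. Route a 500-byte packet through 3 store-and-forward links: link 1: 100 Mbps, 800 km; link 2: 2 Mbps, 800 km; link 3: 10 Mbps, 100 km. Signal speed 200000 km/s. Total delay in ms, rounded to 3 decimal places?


Packet = 500 bytes = 4000 bits. Store-and-forward: sum (t_trans + t_prop) per link.
Link 1: t_trans = 4000/(100*10^6) s = 0.0400 ms; t_prop = 800/200000 s = 4.0000 ms; subtotal = 4.0400 ms
Link 2: t_trans = 4000/(2*10^6) s = 2.0000 ms; t_prop = 800/200000 s = 4.0000 ms; subtotal = 6.0000 ms
Link 3: t_trans = 4000/(10*10^6) s = 0.4000 ms; t_prop = 100/200000 s = 0.5000 ms; subtotal = 0.9000 ms
End-to-end = 4.0400 + 6.0000 + 0.9000 = 10.9400 ms -> 10.940 ms (3 dp)

10.940


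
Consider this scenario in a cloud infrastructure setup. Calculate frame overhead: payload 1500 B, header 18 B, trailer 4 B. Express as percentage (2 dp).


Given: payload = 1500 B, header = 18 B, trailer = 4 B
Overhead bytes = header + trailer = 18 + 4 = 22
Total frame = payload + overhead = 1500 + 22 = 1522
Overhead % = 22 / 1522 * 100 = 1.4455% -> 1.45% (2 dp)

1.45


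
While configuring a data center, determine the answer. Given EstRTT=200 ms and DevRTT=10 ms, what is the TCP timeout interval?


Given: EstRTT = 200 ms, DevRTT = 10 ms
Timeout = EstRTT + 4 * DevRTT
4 * DevRTT = 4 * 10 = 40
Timeout = 200 + 40 = 240 ms

240


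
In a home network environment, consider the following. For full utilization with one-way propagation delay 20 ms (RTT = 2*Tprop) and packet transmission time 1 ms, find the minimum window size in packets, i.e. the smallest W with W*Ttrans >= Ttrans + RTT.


Given: Ttrans = 1 ms, RTT = 40 ms (= 2 * Tprop, Tprop = 20 ms)
Time until first ACK returns = Ttrans + RTT = 1 + 40 = 41 ms
Need W * Ttrans >= Ttrans + RTT  ->  W >= (Ttrans + RTT) / Ttrans
(Ttrans + RTT) / Ttrans = 41 / 1 = 41
W_min = ceil(41) = 41

41


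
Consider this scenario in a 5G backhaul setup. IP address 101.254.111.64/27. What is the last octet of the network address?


Given: IP = 101.254.111.64, prefix = /27
Subnet mask = 255.255.255.224
Last octet of IP: 64
Last octet of mask: 224
Network last octet = 64 AND 224 = 64

64


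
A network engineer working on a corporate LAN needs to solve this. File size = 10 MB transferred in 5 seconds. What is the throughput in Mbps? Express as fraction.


Given: file = 10 MB, time = 5 s
File in Mb = 10 * 8 = 80 Mb
Throughput = 80 / 5 Mbps
Throughput = 16 Mbps

16


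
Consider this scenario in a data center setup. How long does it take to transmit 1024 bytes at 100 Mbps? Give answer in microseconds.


Given: packet = 1024 bytes, bandwidth = 100 Mbps
Packet in bits = 1024 * 8 = 8192 bits
Bandwidth = 100 * 10^6 = 100000000 bps
Time = 8192 / 100000000 seconds
Time in us = 8192 * 10^6 / 100000000 = 81.92

81.92


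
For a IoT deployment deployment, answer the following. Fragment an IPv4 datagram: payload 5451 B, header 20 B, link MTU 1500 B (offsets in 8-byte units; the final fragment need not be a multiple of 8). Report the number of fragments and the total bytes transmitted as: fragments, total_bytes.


Max data per non-final fragment = floor((MTU - header)/8)*8 = floor((1500 - 20)/8)*8 = floor(1480/8)*8 = 1480 B
Final fragment needs no 8-byte alignment: it can carry up to MTU - header = 1480 B
Non-final fragments needed = ceil((payload - 1480) / 1480) = ceil(3971/1480) = ceil(2.6831) = 3
Number of fragments = 3 + 1 = 4
Fragment sizes (data): 3 * 1480 B + 1011 B (last, 1011 <= 1480 OK)
Total bytes sent = payload + n_frags * header = 5451 + 4*20 = 5451 + 80 = 5531 B

4, 5531


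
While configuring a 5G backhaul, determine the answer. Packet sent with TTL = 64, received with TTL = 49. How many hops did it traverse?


Given: initial TTL = 64, received TTL = 49
Hops = initial TTL - received TTL
Hops = 64 - 49 = 15

15


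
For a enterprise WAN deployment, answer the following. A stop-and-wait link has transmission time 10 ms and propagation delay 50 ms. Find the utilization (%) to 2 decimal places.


Given: Ttrans = 10 ms, Tprop = 50 ms
RTT = 2 * Tprop = 2 * 50 = 100 ms
U = Ttrans / (Ttrans + RTT)
U = 10 / (10 + 100)
U = 10 / 110 = 0.090909
U% = 9.09%

9.09


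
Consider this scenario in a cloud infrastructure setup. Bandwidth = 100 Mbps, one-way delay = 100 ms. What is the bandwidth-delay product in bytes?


Given: bandwidth = 100 Mbps, delay = 100 ms
BDP in bits = 100 * 10^6 * 100 / 1000
BDP in bits = 10000000
BDP in bytes = 10000000 / 8 = 1250000

1250000


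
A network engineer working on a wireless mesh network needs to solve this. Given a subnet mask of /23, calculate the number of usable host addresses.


Given: subnet mask /23
Host bits = 32 - 23 = 9
Total addresses = 2^9 = 512
Usable hosts = 512 - 2 (network + broadcast) = 510

510


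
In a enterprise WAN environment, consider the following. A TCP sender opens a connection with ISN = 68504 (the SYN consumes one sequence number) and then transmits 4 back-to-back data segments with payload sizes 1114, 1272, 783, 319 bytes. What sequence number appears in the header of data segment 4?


The SYN occupies sequence number ISN = 68504, so the first data byte is ISN + 1 = 68505.
SEQ of data segment i = (ISN + 1) + sum of payload sizes of segments 1..i-1.
Segment 1: SEQ = 68505, payload = 1114 bytes
Segment 2: SEQ = 69619, payload = 1272 bytes
Segment 3: SEQ = 70891, payload = 783 bytes
Segment 4: SEQ = 71674, payload = 319 bytes
SEQ of segment 4 = 68505 + 1114 + 1272 + 783 = 71674

71674


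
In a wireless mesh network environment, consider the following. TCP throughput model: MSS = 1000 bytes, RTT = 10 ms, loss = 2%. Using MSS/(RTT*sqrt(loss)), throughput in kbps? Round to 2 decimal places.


Given: MSS = 1000 bytes, RTT = 10 ms, loss = 2%
RTT in seconds = 10 / 1000 = 0.01
Loss rate = 2% = 0.02
sqrt(loss) = sqrt(0.02) = 0.141421356237
Throughput (bytes/s) = 1000 / (0.01 * 0.141421356237) = 707106.7812
Throughput (kbps) = 707106.7812 * 8 / 1000 = 5656.854249 -> 5656.85 kbps (2 dp)

5656.85


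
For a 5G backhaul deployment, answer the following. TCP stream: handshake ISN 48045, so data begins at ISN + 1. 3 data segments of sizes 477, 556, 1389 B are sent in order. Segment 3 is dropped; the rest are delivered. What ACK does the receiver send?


SYN uses sequence number 48045; first data byte = ISN + 1 = 48046.
Segment 1: SEQ = 48046, len = 477 B, covers [48046, 48522]
Segment 2: SEQ = 48523, len = 556 B, covers [48523, 49078]
Segment 3: SEQ = 49079, len = 1389 B, covers [49079, 50467] [LOST]
In-order data received: bytes [48046, 49078] (segments 1..2).
Segment 3 missing -> gap begins at byte 49079.
Cumulative ACK = next expected in-order byte = 48046 + 477 + 556 = 49079

49079


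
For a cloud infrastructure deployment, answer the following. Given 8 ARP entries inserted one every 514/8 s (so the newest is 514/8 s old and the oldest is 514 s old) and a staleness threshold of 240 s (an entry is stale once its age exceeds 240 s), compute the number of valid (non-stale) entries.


Ages are k * 514/8 s for k = 1..8 (spacing = 64.2500 s).
Entry k is valid iff k * 514/8 <= 240 iff k <= 8 * 240 / 514 = 3.7354
n_valid = floor(3.7354) = 3
(n_stale = 8 - 3 = 5)

3


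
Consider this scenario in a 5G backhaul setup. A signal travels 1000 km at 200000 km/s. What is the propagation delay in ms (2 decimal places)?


Given: distance = 1000 km, speed = 200000 km/s
Delay = distance / speed = 1000 / 200000 seconds
Delay in ms = 1000 * 1000 / 200000
Delay = 5.0000 ms
Rounded to 2 dp = 5.00 ms

5.00


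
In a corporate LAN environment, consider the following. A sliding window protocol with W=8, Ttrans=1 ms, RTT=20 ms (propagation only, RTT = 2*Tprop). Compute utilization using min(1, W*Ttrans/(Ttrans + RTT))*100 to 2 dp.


Given: W = 8, Ttrans = 1 ms, RTT = 20 ms (= 2 * Tprop, Tprop = 10 ms)
Cycle time = Ttrans + RTT = 1 + 20 = 21 ms (first packet sent until its ACK returns)
W * Ttrans = 8 * 1 = 8 ms of sending per cycle
W * Ttrans / (Ttrans + RTT) = 8 / 21 = 0.380952
U = min(1, 0.380952) = 0.380952
U% = 38.10%

38.10


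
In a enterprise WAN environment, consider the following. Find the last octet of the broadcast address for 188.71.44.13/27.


Given: IP = 188.71.44.13, prefix = /27
Host bits = 32 - 27 = 5
Network last octet = 13 AND mask = 0
Host part size = 2^5 - 1 = 31
Broadcast last octet = 0 OR 31 = 31

31


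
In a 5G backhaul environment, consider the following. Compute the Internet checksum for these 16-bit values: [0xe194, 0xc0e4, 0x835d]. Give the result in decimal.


Given words: [0xe194, 0xc0e4, 0x835d]
Step 1: Sum all words
Raw sum = 57748 + 49380 + 33629 = 140757
Step 2: Fold carry: (9685 + 2) = 9687
One's complement = ~9687 & 0xFFFF = 55848

55848


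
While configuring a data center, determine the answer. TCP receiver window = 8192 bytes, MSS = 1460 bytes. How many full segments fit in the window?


Given: RWND = 8192 bytes, MSS = 1460 bytes
Full segments = floor(RWND / MSS)
Full segments = floor(8192 / 1460)
Full segments = floor(5.611) = 5

5


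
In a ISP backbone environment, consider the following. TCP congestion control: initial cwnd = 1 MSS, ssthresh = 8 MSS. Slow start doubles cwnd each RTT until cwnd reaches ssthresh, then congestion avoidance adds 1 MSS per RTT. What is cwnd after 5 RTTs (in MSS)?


RTT 0: cwnd = 1 MSS (initial)
RTT 1: cwnd = 2 MSS (slow start, doubled)
RTT 2: cwnd = 4 MSS (slow start, doubled)
RTT 3: cwnd = 8 MSS (slow start, doubled)
RTT 4: cwnd = 9 MSS (congestion avoidance, +1)
RTT 5: cwnd = 10 MSS (congestion avoidance, +1)

10


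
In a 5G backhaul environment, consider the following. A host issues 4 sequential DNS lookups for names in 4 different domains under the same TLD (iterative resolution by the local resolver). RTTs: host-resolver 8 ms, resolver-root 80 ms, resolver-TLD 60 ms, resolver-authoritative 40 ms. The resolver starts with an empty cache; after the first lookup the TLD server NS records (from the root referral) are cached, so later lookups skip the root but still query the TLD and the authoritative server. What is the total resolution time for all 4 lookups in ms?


Lookup 1 (cold cache): local + root + TLD + auth = 8 + 80 + 60 + 40 = 188 ms
Lookups 2..4 (TLD NS cached -> skip root; new domain -> still ask TLD and auth): local + TLD + auth = 8 + 60 + 40 = 108 ms each
Remaining 3 lookups: 3 * 108 = 324 ms
Total = 188 + 324 = 512 ms

512


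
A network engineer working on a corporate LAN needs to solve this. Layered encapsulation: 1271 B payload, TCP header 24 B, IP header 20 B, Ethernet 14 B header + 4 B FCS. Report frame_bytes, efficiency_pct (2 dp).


TCP segment = 1271 + 24 = 1295 B
IP packet = 1295 + 20 = 1315 B
Ethernet frame = 1315 + 14 + 4 = 1333 B
Efficiency = app / frame = 1271 / 1333 = 0.953488 = 95.3488% -> 95.35% (2 dp)

1333, 95.35
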